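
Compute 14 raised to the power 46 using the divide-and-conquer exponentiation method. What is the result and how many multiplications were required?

Computing 14^46 by squaring (build up from 14^1; each line after the first costs one multiplication):

14^1 = 14
14^2 = (14^1)^2 = 14^2 = 196
14^4 = (14^2)^2 = 196^2 = 38416
14^5 = 14 * 14^4 = 14 * 38416 = 537824
14^10 = (14^5)^2 = 537824^2 = 289254654976
14^11 = 14 * 14^10 = 14 * 289254654976 = 4049565169664
14^22 = (14^11)^2 = 4049565169664^2 = 16398978063355821105872896
14^23 = 14 * 14^22 = 14 * 16398978063355821105872896 = 229585692886981495482220544
14^46 = (14^23)^2 = 229585692886981495482220544^2 = 52709590378395385649697127909589319306203213055655936

Result: 52709590378395385649697127909589319306203213055655936
Multiplications needed: 8 (8 lines after 14^1)

14^46 = 52709590378395385649697127909589319306203213055655936. Using exponentiation by squaring, this requires 8 multiplications. The key idea: if the exponent is even, square the half-power; if odd, multiply by the base once.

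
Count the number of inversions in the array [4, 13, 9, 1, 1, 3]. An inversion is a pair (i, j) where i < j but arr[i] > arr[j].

Finding inversions in [4, 13, 9, 1, 1, 3]:

(0, 3): arr[0]=4 > arr[3]=1
(0, 4): arr[0]=4 > arr[4]=1
(0, 5): arr[0]=4 > arr[5]=3
(1, 2): arr[1]=13 > arr[2]=9
(1, 3): arr[1]=13 > arr[3]=1
(1, 4): arr[1]=13 > arr[4]=1
(1, 5): arr[1]=13 > arr[5]=3
(2, 3): arr[2]=9 > arr[3]=1
(2, 4): arr[2]=9 > arr[4]=1
(2, 5): arr[2]=9 > arr[5]=3

Total inversions: 10

The array has 10 inversion(s): (0,3), (0,4), (0,5), (1,2), (1,3), (1,4), (1,5), (2,3), (2,4), (2,5). Each pair (i,j) satisfies i < j and arr[i] > arr[j].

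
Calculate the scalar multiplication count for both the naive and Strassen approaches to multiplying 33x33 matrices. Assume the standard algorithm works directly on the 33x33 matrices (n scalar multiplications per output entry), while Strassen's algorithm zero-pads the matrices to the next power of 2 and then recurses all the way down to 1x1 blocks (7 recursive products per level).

Matrix multiplication for 33x33 matrices:

Strassen's algorithm requires power-of-2 dimensions. Pad 33x33 to 64x64 (next power of 2).

Standard algorithm: 33^3 = 35937 multiplications
Strassen's algorithm: 7^(log2(64)) = 7^6 = 117649 multiplications
Difference: 35937 - 117649 = -81712 (Strassen uses MORE here due to padding overhead — for small or just-over-power-of-2 n, padding can outweigh the per-level savings)

Standard: 35937 multiplications (33^3). Strassen: 117649 multiplications (7^6, after padding to 64x64). Strassen reduces 8 recursive multiplications to 7 at each level.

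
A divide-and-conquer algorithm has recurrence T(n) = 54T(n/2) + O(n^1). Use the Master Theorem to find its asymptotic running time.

Master Theorem for T(n) = 54T(n/2) + O(n^1):

a = 54, b = 2, c = 1
log_b(a) = log_2(54) = 5.7549

Case 1: c = 1 < log_2(54) = 5.7549
T(n) = O(n^(log_2 54))

For T(n) = 54T(n/2) + O(n^1): log_2(54) = 5.7549. This is Case 1 of the Master Theorem (c < log_b(a), work dominated by leaves), giving O(n^(log_2 54)).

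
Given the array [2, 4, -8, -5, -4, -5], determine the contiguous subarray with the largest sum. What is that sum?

Using Kadane's algorithm on [2, 4, -8, -5, -4, -5]:

Scanning through the array:
Position 1 (value 4): max_ending_here = 6, max_so_far = 6
Position 2 (value -8): max_ending_here = -2, max_so_far = 6
Position 3 (value -5): max_ending_here = -5, max_so_far = 6
Position 4 (value -4): max_ending_here = -4, max_so_far = 6
Position 5 (value -5): max_ending_here = -5, max_so_far = 6

Maximum subarray: [2, 4]
Maximum sum: 6

The maximum subarray is [2, 4] with sum 6. This subarray runs from index 0 to index 1.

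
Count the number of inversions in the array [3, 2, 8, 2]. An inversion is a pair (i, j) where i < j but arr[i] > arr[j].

Finding inversions in [3, 2, 8, 2]:

(0, 1): arr[0]=3 > arr[1]=2
(0, 3): arr[0]=3 > arr[3]=2
(2, 3): arr[2]=8 > arr[3]=2

Total inversions: 3

The array has 3 inversion(s): (0,1), (0,3), (2,3). Each pair (i,j) satisfies i < j and arr[i] > arr[j].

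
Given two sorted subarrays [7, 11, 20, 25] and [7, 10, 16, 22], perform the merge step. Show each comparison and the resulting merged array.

Merging process:

Compare 7 vs 7: take 7 from left. Merged: [7]
Compare 11 vs 7: take 7 from right. Merged: [7, 7]
Compare 11 vs 10: take 10 from right. Merged: [7, 7, 10]
Compare 11 vs 16: take 11 from left. Merged: [7, 7, 10, 11]
Compare 20 vs 16: take 16 from right. Merged: [7, 7, 10, 11, 16]
Compare 20 vs 22: take 20 from left. Merged: [7, 7, 10, 11, 16, 20]
Compare 25 vs 22: take 22 from right. Merged: [7, 7, 10, 11, 16, 20, 22]
Append remaining from left: [25]. Merged: [7, 7, 10, 11, 16, 20, 22, 25]

Final merged array: [7, 7, 10, 11, 16, 20, 22, 25]
Total comparisons: 7

The merged array is [7, 7, 10, 11, 16, 20, 22, 25], requiring 7 comparisons. The merge step runs in O(n) time where n is the total number of elements.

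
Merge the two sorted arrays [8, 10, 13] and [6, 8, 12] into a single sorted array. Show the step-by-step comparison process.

Merging process:

Compare 8 vs 6: take 6 from right. Merged: [6]
Compare 8 vs 8: take 8 from left. Merged: [6, 8]
Compare 10 vs 8: take 8 from right. Merged: [6, 8, 8]
Compare 10 vs 12: take 10 from left. Merged: [6, 8, 8, 10]
Compare 13 vs 12: take 12 from right. Merged: [6, 8, 8, 10, 12]
Append remaining from left: [13]. Merged: [6, 8, 8, 10, 12, 13]

Final merged array: [6, 8, 8, 10, 12, 13]
Total comparisons: 5

The merged array is [6, 8, 8, 10, 12, 13], requiring 5 comparisons. The merge step runs in O(n) time where n is the total number of elements.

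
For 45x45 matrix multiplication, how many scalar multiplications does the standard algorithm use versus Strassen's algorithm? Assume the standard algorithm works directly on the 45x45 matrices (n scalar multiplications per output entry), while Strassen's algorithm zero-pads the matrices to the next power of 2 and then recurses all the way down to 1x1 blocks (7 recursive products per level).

Matrix multiplication for 45x45 matrices:

Strassen's algorithm requires power-of-2 dimensions. Pad 45x45 to 64x64 (next power of 2).

Standard algorithm: 45^3 = 91125 multiplications
Strassen's algorithm: 7^(log2(64)) = 7^6 = 117649 multiplications
Difference: 91125 - 117649 = -26524 (Strassen uses MORE here due to padding overhead — for small or just-over-power-of-2 n, padding can outweigh the per-level savings)

Standard: 91125 multiplications (45^3). Strassen: 117649 multiplications (7^6, after padding to 64x64). Strassen reduces 8 recursive multiplications to 7 at each level.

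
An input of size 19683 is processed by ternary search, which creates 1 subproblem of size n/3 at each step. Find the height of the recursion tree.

For divide and conquer with division factor 3:

Problem sizes at each level:
Level 0: 19683
Level 1: 6561
Level 2: 2187
Level 3: 729
Level 4: 243
Level 5: 81
Level 6: 27
Level 7: 9
Level 8: 3
Level 9: 1

The root is level 0 and the size-1 base case is level 9 (the tree spans levels 0 through 9, i.e. 10 levels counting the root), so the depth is the number of divisions: log_3(19683) = 9

The recursion tree depth is log_3(19683) = 9. At each level, the problem size is divided by 3, so it takes 9 divisions to reduce to a base case of size 1. The algorithm makes 1 recursive call at each level.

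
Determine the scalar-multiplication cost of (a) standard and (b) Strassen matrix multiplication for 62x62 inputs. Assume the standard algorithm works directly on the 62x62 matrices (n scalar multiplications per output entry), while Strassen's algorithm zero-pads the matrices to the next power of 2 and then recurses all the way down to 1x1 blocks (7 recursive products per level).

Matrix multiplication for 62x62 matrices:

Strassen's algorithm requires power-of-2 dimensions. Pad 62x62 to 64x64 (next power of 2).

Standard algorithm: 62^3 = 238328 multiplications
Strassen's algorithm: 7^(log2(64)) = 7^6 = 117649 multiplications
Savings: 238328 - 117649 = 120679 multiplications

Standard: 238328 multiplications (62^3). Strassen: 117649 multiplications (7^6, after padding to 64x64). Strassen reduces 8 recursive multiplications to 7 at each level.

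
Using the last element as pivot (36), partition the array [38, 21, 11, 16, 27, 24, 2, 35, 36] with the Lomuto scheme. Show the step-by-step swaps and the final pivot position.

Lomuto partition with pivot = 36:

Initial array: [38, 21, 11, 16, 27, 24, 2, 35, 36]

arr[0]=38 > 36: no swap
arr[1]=21 <= 36: swap with position 0, array becomes [21, 38, 11, 16, 27, 24, 2, 35, 36]
arr[2]=11 <= 36: swap with position 1, array becomes [21, 11, 38, 16, 27, 24, 2, 35, 36]
arr[3]=16 <= 36: swap with position 2, array becomes [21, 11, 16, 38, 27, 24, 2, 35, 36]
arr[4]=27 <= 36: swap with position 3, array becomes [21, 11, 16, 27, 38, 24, 2, 35, 36]
arr[5]=24 <= 36: swap with position 4, array becomes [21, 11, 16, 27, 24, 38, 2, 35, 36]
arr[6]=2 <= 36: swap with position 5, array becomes [21, 11, 16, 27, 24, 2, 38, 35, 36]
arr[7]=35 <= 36: swap with position 6, array becomes [21, 11, 16, 27, 24, 2, 35, 38, 36]

Place pivot at position 7: [21, 11, 16, 27, 24, 2, 35, 36, 38]
Pivot position: 7

After partitioning with pivot 36, the array becomes [21, 11, 16, 27, 24, 2, 35, 36, 38]. The pivot is placed at index 7. All elements to the left of the pivot are <= 36, and all elements to the right are > 36.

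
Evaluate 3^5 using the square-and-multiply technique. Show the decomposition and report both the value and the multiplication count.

Computing 3^5 by squaring (build up from 3^1; each line after the first costs one multiplication):

3^1 = 3
3^2 = (3^1)^2 = 3^2 = 9
3^4 = (3^2)^2 = 9^2 = 81
3^5 = 3 * 3^4 = 3 * 81 = 243

Result: 243
Multiplications needed: 3 (3 lines after 3^1)

3^5 = 243. Using exponentiation by squaring, this requires 3 multiplications. The key idea: if the exponent is even, square the half-power; if odd, multiply by the base once.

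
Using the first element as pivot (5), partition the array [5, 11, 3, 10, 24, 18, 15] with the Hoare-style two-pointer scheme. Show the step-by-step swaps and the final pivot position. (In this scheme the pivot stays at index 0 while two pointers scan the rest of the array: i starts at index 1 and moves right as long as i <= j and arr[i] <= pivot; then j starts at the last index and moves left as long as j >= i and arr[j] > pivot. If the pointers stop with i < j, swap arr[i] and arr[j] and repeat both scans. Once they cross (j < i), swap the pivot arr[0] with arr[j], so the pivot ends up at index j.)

Hoare-style two-pointer partition with pivot = 5:

Initial array: [5, 11, 3, 10, 24, 18, 15]

Pointers start at i = 1, j = 6.
i stops at index 1 (arr[1]=11 > 5), j stops at index 2 (arr[2]=3 <= 5): swap arr[1] and arr[2], array becomes [5, 3, 11, 10, 24, 18, 15]
i ends at 2, j ends at 1: the pointers have crossed (j < i), so scanning stops.

Swap pivot arr[0] with arr[1] to place pivot at position 1: [3, 5, 11, 10, 24, 18, 15]
Pivot position: 1

After partitioning with pivot 5, the array becomes [3, 5, 11, 10, 24, 18, 15]. The pivot is placed at index 1. All elements to the left of the pivot are <= 5, and all elements to the right are > 5.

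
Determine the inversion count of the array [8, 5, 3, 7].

Finding inversions in [8, 5, 3, 7]:

(0, 1): arr[0]=8 > arr[1]=5
(0, 2): arr[0]=8 > arr[2]=3
(0, 3): arr[0]=8 > arr[3]=7
(1, 2): arr[1]=5 > arr[2]=3

Total inversions: 4

The array has 4 inversion(s): (0,1), (0,2), (0,3), (1,2). Each pair (i,j) satisfies i < j and arr[i] > arr[j].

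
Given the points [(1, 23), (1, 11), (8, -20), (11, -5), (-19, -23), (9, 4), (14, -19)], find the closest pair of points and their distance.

Computing all pairwise distances among 7 points:

d((1, 23), (1, 11)) = 12.0
d((1, 23), (8, -20)) = 43.566
d((1, 23), (11, -5)) = 29.7321
d((1, 23), (-19, -23)) = 50.1597
d((1, 23), (9, 4)) = 20.6155
d((1, 23), (14, -19)) = 43.9659
d((1, 11), (8, -20)) = 31.7805
d((1, 11), (11, -5)) = 18.868
d((1, 11), (-19, -23)) = 39.4462
d((1, 11), (9, 4)) = 10.6301
d((1, 11), (14, -19)) = 32.6956
d((8, -20), (11, -5)) = 15.2971
d((8, -20), (-19, -23)) = 27.1662
d((8, -20), (9, 4)) = 24.0208
d((8, -20), (14, -19)) = 6.0828 <-- minimum
d((11, -5), (-19, -23)) = 34.9857
d((11, -5), (9, 4)) = 9.2195
d((11, -5), (14, -19)) = 14.3178
d((-19, -23), (9, 4)) = 38.8973
d((-19, -23), (14, -19)) = 33.2415
d((9, 4), (14, -19)) = 23.5372

Closest pair: (8, -20) and (14, -19) with distance 6.0828

The closest pair is (8, -20) and (14, -19) with Euclidean distance 6.0828. For 7 points, brute-force pairwise comparison is shown above. For large n, the divide-and-conquer algorithm (sort by x, recurse on halves, check the dividing strip) achieves O(n log n).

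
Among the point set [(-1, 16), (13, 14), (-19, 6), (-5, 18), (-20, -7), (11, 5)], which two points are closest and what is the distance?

Computing all pairwise distances among 6 points:

d((-1, 16), (13, 14)) = 14.1421
d((-1, 16), (-19, 6)) = 20.5913
d((-1, 16), (-5, 18)) = 4.4721 <-- minimum
d((-1, 16), (-20, -7)) = 29.8329
d((-1, 16), (11, 5)) = 16.2788
d((13, 14), (-19, 6)) = 32.9848
d((13, 14), (-5, 18)) = 18.4391
d((13, 14), (-20, -7)) = 39.1152
d((13, 14), (11, 5)) = 9.2195
d((-19, 6), (-5, 18)) = 18.4391
d((-19, 6), (-20, -7)) = 13.0384
d((-19, 6), (11, 5)) = 30.0167
d((-5, 18), (-20, -7)) = 29.1548
d((-5, 18), (11, 5)) = 20.6155
d((-20, -7), (11, 5)) = 33.2415

Closest pair: (-1, 16) and (-5, 18) with distance 4.4721

The closest pair is (-1, 16) and (-5, 18) with Euclidean distance 4.4721. For 6 points, brute-force pairwise comparison is shown above. For large n, the divide-and-conquer algorithm (sort by x, recurse on halves, check the dividing strip) achieves O(n log n).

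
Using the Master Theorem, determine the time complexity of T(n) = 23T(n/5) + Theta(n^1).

Master Theorem for T(n) = 23T(n/5) + O(n^1):

a = 23, b = 5, c = 1
log_b(a) = log_5(23) = 1.9482

Case 1: c = 1 < log_5(23) = 1.9482
T(n) = O(n^(log_5 23))

For T(n) = 23T(n/5) + O(n^1): log_5(23) = 1.9482. This is Case 1 of the Master Theorem (c < log_b(a), work dominated by leaves), giving O(n^(log_5 23)).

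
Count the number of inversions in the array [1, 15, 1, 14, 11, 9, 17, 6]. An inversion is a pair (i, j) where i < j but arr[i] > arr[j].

Finding inversions in [1, 15, 1, 14, 11, 9, 17, 6]:

(1, 2): arr[1]=15 > arr[2]=1
(1, 3): arr[1]=15 > arr[3]=14
(1, 4): arr[1]=15 > arr[4]=11
(1, 5): arr[1]=15 > arr[5]=9
(1, 7): arr[1]=15 > arr[7]=6
(3, 4): arr[3]=14 > arr[4]=11
(3, 5): arr[3]=14 > arr[5]=9
(3, 7): arr[3]=14 > arr[7]=6
(4, 5): arr[4]=11 > arr[5]=9
(4, 7): arr[4]=11 > arr[7]=6
(5, 7): arr[5]=9 > arr[7]=6
(6, 7): arr[6]=17 > arr[7]=6

Total inversions: 12

The array has 12 inversion(s): (1,2), (1,3), (1,4), (1,5), (1,7), (3,4), (3,5), (3,7), (4,5), (4,7), (5,7), (6,7). Each pair (i,j) satisfies i < j and arr[i] > arr[j].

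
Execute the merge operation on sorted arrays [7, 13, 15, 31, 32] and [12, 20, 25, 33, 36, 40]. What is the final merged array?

Merging process:

Compare 7 vs 12: take 7 from left. Merged: [7]
Compare 13 vs 12: take 12 from right. Merged: [7, 12]
Compare 13 vs 20: take 13 from left. Merged: [7, 12, 13]
Compare 15 vs 20: take 15 from left. Merged: [7, 12, 13, 15]
Compare 31 vs 20: take 20 from right. Merged: [7, 12, 13, 15, 20]
Compare 31 vs 25: take 25 from right. Merged: [7, 12, 13, 15, 20, 25]
Compare 31 vs 33: take 31 from left. Merged: [7, 12, 13, 15, 20, 25, 31]
Compare 32 vs 33: take 32 from left. Merged: [7, 12, 13, 15, 20, 25, 31, 32]
Append remaining from right: [33, 36, 40]. Merged: [7, 12, 13, 15, 20, 25, 31, 32, 33, 36, 40]

Final merged array: [7, 12, 13, 15, 20, 25, 31, 32, 33, 36, 40]
Total comparisons: 8

The merged array is [7, 12, 13, 15, 20, 25, 31, 32, 33, 36, 40], requiring 8 comparisons. The merge step runs in O(n) time where n is the total number of elements.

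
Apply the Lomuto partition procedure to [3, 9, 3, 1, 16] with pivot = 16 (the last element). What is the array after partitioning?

Lomuto partition with pivot = 16:

Initial array: [3, 9, 3, 1, 16]

arr[0]=3 <= 16: swap with position 0, array becomes [3, 9, 3, 1, 16]
arr[1]=9 <= 16: swap with position 1, array becomes [3, 9, 3, 1, 16]
arr[2]=3 <= 16: swap with position 2, array becomes [3, 9, 3, 1, 16]
arr[3]=1 <= 16: swap with position 3, array becomes [3, 9, 3, 1, 16]

Place pivot at position 4: [3, 9, 3, 1, 16]
Pivot position: 4

After partitioning with pivot 16, the array becomes [3, 9, 3, 1, 16]. The pivot is placed at index 4. All elements to the left of the pivot are <= 16, and all elements to the right are > 16.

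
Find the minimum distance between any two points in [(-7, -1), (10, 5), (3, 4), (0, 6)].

Computing all pairwise distances among 4 points:

d((-7, -1), (10, 5)) = 18.0278
d((-7, -1), (3, 4)) = 11.1803
d((-7, -1), (0, 6)) = 9.8995
d((10, 5), (3, 4)) = 7.0711
d((10, 5), (0, 6)) = 10.0499
d((3, 4), (0, 6)) = 3.6056 <-- minimum

Closest pair: (3, 4) and (0, 6) with distance 3.6056

The closest pair is (3, 4) and (0, 6) with Euclidean distance 3.6056. For 4 points, brute-force pairwise comparison is shown above. For large n, the divide-and-conquer algorithm (sort by x, recurse on halves, check the dividing strip) achieves O(n log n).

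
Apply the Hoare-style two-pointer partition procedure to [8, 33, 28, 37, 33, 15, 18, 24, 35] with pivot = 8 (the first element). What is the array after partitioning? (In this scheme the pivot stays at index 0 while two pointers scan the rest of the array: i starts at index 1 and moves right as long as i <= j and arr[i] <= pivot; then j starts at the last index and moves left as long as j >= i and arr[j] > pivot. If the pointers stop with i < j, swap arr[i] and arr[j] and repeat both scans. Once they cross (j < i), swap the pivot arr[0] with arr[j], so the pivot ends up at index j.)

Hoare-style two-pointer partition with pivot = 8:

Initial array: [8, 33, 28, 37, 33, 15, 18, 24, 35]

Pointers start at i = 1, j = 8.
i ends at 1, j ends at 0: the pointers have crossed (j < i), so scanning stops.

j = 0, so swapping arr[0] with arr[j] leaves the pivot at position 0: [8, 33, 28, 37, 33, 15, 18, 24, 35]
Pivot position: 0

After partitioning with pivot 8, the array becomes [8, 33, 28, 37, 33, 15, 18, 24, 35]. The pivot is placed at index 0. All elements to the left of the pivot are <= 8, and all elements to the right are > 8.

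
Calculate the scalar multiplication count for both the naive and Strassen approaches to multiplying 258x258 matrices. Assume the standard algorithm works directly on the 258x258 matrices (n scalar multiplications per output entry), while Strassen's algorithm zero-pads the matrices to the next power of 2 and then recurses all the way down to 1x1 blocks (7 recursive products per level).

Matrix multiplication for 258x258 matrices:

Strassen's algorithm requires power-of-2 dimensions. Pad 258x258 to 512x512 (next power of 2).

Standard algorithm: 258^3 = 17173512 multiplications
Strassen's algorithm: 7^(log2(512)) = 7^9 = 40353607 multiplications
Difference: 17173512 - 40353607 = -23180095 (Strassen uses MORE here due to padding overhead — for small or just-over-power-of-2 n, padding can outweigh the per-level savings)

Standard: 17173512 multiplications (258^3). Strassen: 40353607 multiplications (7^9, after padding to 512x512). Strassen reduces 8 recursive multiplications to 7 at each level.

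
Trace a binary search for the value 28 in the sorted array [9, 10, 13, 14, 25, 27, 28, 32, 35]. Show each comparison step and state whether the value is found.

Binary search for 28 in [9, 10, 13, 14, 25, 27, 28, 32, 35]:

lo=0, hi=8, mid=4, arr[mid]=25 -> 25 < 28, search right half
lo=5, hi=8, mid=6, arr[mid]=28 -> Found target at index 6!

Binary search finds 28 at index 6 after 2 comparisons. The search repeatedly halves the search space by comparing with the middle element.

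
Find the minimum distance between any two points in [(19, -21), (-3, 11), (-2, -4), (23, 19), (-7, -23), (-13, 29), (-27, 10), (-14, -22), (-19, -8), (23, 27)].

Computing all pairwise distances among 10 points:

d((19, -21), (-3, 11)) = 38.833
d((19, -21), (-2, -4)) = 27.0185
d((19, -21), (23, 19)) = 40.1995
d((19, -21), (-7, -23)) = 26.0768
d((19, -21), (-13, 29)) = 59.3633
d((19, -21), (-27, 10)) = 55.4707
d((19, -21), (-14, -22)) = 33.0151
d((19, -21), (-19, -8)) = 40.1622
d((19, -21), (23, 27)) = 48.1664
d((-3, 11), (-2, -4)) = 15.0333
d((-3, 11), (23, 19)) = 27.2029
d((-3, 11), (-7, -23)) = 34.2345
d((-3, 11), (-13, 29)) = 20.5913
d((-3, 11), (-27, 10)) = 24.0208
d((-3, 11), (-14, -22)) = 34.7851
d((-3, 11), (-19, -8)) = 24.8395
d((-3, 11), (23, 27)) = 30.5287
d((-2, -4), (23, 19)) = 33.9706
d((-2, -4), (-7, -23)) = 19.6469
d((-2, -4), (-13, 29)) = 34.7851
d((-2, -4), (-27, 10)) = 28.6531
d((-2, -4), (-14, -22)) = 21.6333
d((-2, -4), (-19, -8)) = 17.4642
d((-2, -4), (23, 27)) = 39.8246
d((23, 19), (-7, -23)) = 51.614
d((23, 19), (-13, 29)) = 37.3631
d((23, 19), (-27, 10)) = 50.8035
d((23, 19), (-14, -22)) = 55.2268
d((23, 19), (-19, -8)) = 49.93
d((23, 19), (23, 27)) = 8.0
d((-7, -23), (-13, 29)) = 52.345
d((-7, -23), (-27, 10)) = 38.5876
d((-7, -23), (-14, -22)) = 7.0711 <-- minimum
d((-7, -23), (-19, -8)) = 19.2094
d((-7, -23), (23, 27)) = 58.3095
d((-13, 29), (-27, 10)) = 23.6008
d((-13, 29), (-14, -22)) = 51.0098
d((-13, 29), (-19, -8)) = 37.4833
d((-13, 29), (23, 27)) = 36.0555
d((-27, 10), (-14, -22)) = 34.5398
d((-27, 10), (-19, -8)) = 19.6977
d((-27, 10), (23, 27)) = 52.811
d((-14, -22), (-19, -8)) = 14.8661
d((-14, -22), (23, 27)) = 61.4003
d((-19, -8), (23, 27)) = 54.6717

Closest pair: (-7, -23) and (-14, -22) with distance 7.0711

The closest pair is (-7, -23) and (-14, -22) with Euclidean distance 7.0711. For 10 points, brute-force pairwise comparison is shown above. For large n, the divide-and-conquer algorithm (sort by x, recurse on halves, check the dividing strip) achieves O(n log n).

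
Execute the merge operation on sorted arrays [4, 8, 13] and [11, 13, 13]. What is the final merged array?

Merging process:

Compare 4 vs 11: take 4 from left. Merged: [4]
Compare 8 vs 11: take 8 from left. Merged: [4, 8]
Compare 13 vs 11: take 11 from right. Merged: [4, 8, 11]
Compare 13 vs 13: take 13 from left. Merged: [4, 8, 11, 13]
Append remaining from right: [13, 13]. Merged: [4, 8, 11, 13, 13, 13]

Final merged array: [4, 8, 11, 13, 13, 13]
Total comparisons: 4

The merged array is [4, 8, 11, 13, 13, 13], requiring 4 comparisons. The merge step runs in O(n) time where n is the total number of elements.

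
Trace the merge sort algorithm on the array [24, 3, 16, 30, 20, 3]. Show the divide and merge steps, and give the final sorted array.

Merge sort trace:

Split: [24, 3, 16, 30, 20, 3] -> [24, 3, 16] and [30, 20, 3]
  Split: [24, 3, 16] -> [24] and [3, 16]
    Split: [3, 16] -> [3] and [16]
    Merge: [3] + [16] -> [3, 16]
  Merge: [24] + [3, 16] -> [3, 16, 24]
  Split: [30, 20, 3] -> [30] and [20, 3]
    Split: [20, 3] -> [20] and [3]
    Merge: [20] + [3] -> [3, 20]
  Merge: [30] + [3, 20] -> [3, 20, 30]
Merge: [3, 16, 24] + [3, 20, 30] -> [3, 3, 16, 20, 24, 30]

Final sorted array: [3, 3, 16, 20, 24, 30]

The merge sort proceeds by recursively splitting the array and merging sorted halves.
After all merges, the sorted array is [3, 3, 16, 20, 24, 30].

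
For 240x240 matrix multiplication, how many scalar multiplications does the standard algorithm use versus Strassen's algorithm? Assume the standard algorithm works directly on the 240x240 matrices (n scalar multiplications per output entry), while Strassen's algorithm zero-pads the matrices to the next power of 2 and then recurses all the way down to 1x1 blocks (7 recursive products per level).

Matrix multiplication for 240x240 matrices:

Strassen's algorithm requires power-of-2 dimensions. Pad 240x240 to 256x256 (next power of 2).

Standard algorithm: 240^3 = 13824000 multiplications
Strassen's algorithm: 7^(log2(256)) = 7^8 = 5764801 multiplications
Savings: 13824000 - 5764801 = 8059199 multiplications

Standard: 13824000 multiplications (240^3). Strassen: 5764801 multiplications (7^8, after padding to 256x256). Strassen reduces 8 recursive multiplications to 7 at each level.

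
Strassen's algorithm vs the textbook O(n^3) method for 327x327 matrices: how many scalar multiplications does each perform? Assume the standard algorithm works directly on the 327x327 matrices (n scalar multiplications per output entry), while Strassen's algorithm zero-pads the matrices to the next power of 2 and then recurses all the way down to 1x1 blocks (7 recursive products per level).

Matrix multiplication for 327x327 matrices:

Strassen's algorithm requires power-of-2 dimensions. Pad 327x327 to 512x512 (next power of 2).

Standard algorithm: 327^3 = 34965783 multiplications
Strassen's algorithm: 7^(log2(512)) = 7^9 = 40353607 multiplications
Difference: 34965783 - 40353607 = -5387824 (Strassen uses MORE here due to padding overhead — for small or just-over-power-of-2 n, padding can outweigh the per-level savings)

Standard: 34965783 multiplications (327^3). Strassen: 40353607 multiplications (7^9, after padding to 512x512). Strassen reduces 8 recursive multiplications to 7 at each level.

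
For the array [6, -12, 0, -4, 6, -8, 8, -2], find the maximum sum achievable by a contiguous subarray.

Using Kadane's algorithm on [6, -12, 0, -4, 6, -8, 8, -2]:

Scanning through the array:
Position 1 (value -12): max_ending_here = -6, max_so_far = 6
Position 2 (value 0): max_ending_here = 0, max_so_far = 6
Position 3 (value -4): max_ending_here = -4, max_so_far = 6
Position 4 (value 6): max_ending_here = 6, max_so_far = 6
Position 5 (value -8): max_ending_here = -2, max_so_far = 6
Position 6 (value 8): max_ending_here = 8, max_so_far = 8
Position 7 (value -2): max_ending_here = 6, max_so_far = 8

Maximum subarray: [8]
Maximum sum: 8

The maximum subarray is [8] with sum 8. This subarray runs from index 6 to index 6.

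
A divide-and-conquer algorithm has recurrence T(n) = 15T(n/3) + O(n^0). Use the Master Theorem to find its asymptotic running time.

Master Theorem for T(n) = 15T(n/3) + O(n^0):

a = 15, b = 3, c = 0
log_b(a) = log_3(15) = 2.4650

Case 1: c = 0 < log_3(15) = 2.4650
T(n) = O(n^(log_3 15))

For T(n) = 15T(n/3) + O(n^0): log_3(15) = 2.4650. This is Case 1 of the Master Theorem (c < log_b(a), work dominated by leaves), giving O(n^(log_3 15)).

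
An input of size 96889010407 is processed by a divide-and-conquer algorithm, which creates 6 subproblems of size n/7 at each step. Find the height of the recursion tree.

For divide and conquer with division factor 7:

Problem sizes at each level:
Level 0: 96889010407
Level 1: 13841287201
Level 2: 1977326743
Level 3: 282475249
Level 4: 40353607
Level 5: 5764801
Level 6: 823543
Level 7: 117649
Level 8: 16807
Level 9: 2401
Level 10: 343
Level 11: 49
Level 12: 7
Level 13: 1

The root is level 0 and the size-1 base case is level 13 (the tree spans levels 0 through 13, i.e. 14 levels counting the root), so the depth is the number of divisions: log_7(96889010407) = 13

The recursion tree depth is log_7(96889010407) = 13. At each level, the problem size is divided by 7, so it takes 13 divisions to reduce to a base case of size 1. The algorithm makes 6 recursive calls at each level.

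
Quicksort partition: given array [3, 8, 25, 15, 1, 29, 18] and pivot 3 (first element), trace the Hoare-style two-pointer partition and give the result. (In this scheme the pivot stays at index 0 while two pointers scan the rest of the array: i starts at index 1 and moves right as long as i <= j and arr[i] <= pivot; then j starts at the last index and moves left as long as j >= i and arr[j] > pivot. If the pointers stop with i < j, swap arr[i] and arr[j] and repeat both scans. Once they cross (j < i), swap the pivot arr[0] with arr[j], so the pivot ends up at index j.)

Hoare-style two-pointer partition with pivot = 3:

Initial array: [3, 8, 25, 15, 1, 29, 18]

Pointers start at i = 1, j = 6.
i stops at index 1 (arr[1]=8 > 3), j stops at index 4 (arr[4]=1 <= 3): swap arr[1] and arr[4], array becomes [3, 1, 25, 15, 8, 29, 18]
i ends at 2, j ends at 1: the pointers have crossed (j < i), so scanning stops.

Swap pivot arr[0] with arr[1] to place pivot at position 1: [1, 3, 25, 15, 8, 29, 18]
Pivot position: 1

After partitioning with pivot 3, the array becomes [1, 3, 25, 15, 8, 29, 18]. The pivot is placed at index 1. All elements to the left of the pivot are <= 3, and all elements to the right are > 3.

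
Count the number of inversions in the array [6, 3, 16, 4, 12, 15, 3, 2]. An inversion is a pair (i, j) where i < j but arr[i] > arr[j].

Finding inversions in [6, 3, 16, 4, 12, 15, 3, 2]:

(0, 1): arr[0]=6 > arr[1]=3
(0, 3): arr[0]=6 > arr[3]=4
(0, 6): arr[0]=6 > arr[6]=3
(0, 7): arr[0]=6 > arr[7]=2
(1, 7): arr[1]=3 > arr[7]=2
(2, 3): arr[2]=16 > arr[3]=4
(2, 4): arr[2]=16 > arr[4]=12
(2, 5): arr[2]=16 > arr[5]=15
(2, 6): arr[2]=16 > arr[6]=3
(2, 7): arr[2]=16 > arr[7]=2
(3, 6): arr[3]=4 > arr[6]=3
(3, 7): arr[3]=4 > arr[7]=2
(4, 6): arr[4]=12 > arr[6]=3
(4, 7): arr[4]=12 > arr[7]=2
(5, 6): arr[5]=15 > arr[6]=3
(5, 7): arr[5]=15 > arr[7]=2
(6, 7): arr[6]=3 > arr[7]=2

Total inversions: 17

The array has 17 inversion(s): (0,1), (0,3), (0,6), (0,7), (1,7), (2,3), (2,4), (2,5), (2,6), (2,7), (3,6), (3,7), (4,6), (4,7), (5,6), (5,7), (6,7). Each pair (i,j) satisfies i < j and arr[i] > arr[j].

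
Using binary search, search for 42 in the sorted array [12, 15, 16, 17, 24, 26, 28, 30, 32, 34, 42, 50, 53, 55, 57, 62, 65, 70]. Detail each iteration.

Binary search for 42 in [12, 15, 16, 17, 24, 26, 28, 30, 32, 34, 42, 50, 53, 55, 57, 62, 65, 70]:

lo=0, hi=17, mid=8, arr[mid]=32 -> 32 < 42, search right half
lo=9, hi=17, mid=13, arr[mid]=55 -> 55 > 42, search left half
lo=9, hi=12, mid=10, arr[mid]=42 -> Found target at index 10!

Binary search finds 42 at index 10 after 3 comparisons. The search repeatedly halves the search space by comparing with the middle element.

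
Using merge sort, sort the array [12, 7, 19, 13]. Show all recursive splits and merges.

Merge sort trace:

Split: [12, 7, 19, 13] -> [12, 7] and [19, 13]
  Split: [12, 7] -> [12] and [7]
  Merge: [12] + [7] -> [7, 12]
  Split: [19, 13] -> [19] and [13]
  Merge: [19] + [13] -> [13, 19]
Merge: [7, 12] + [13, 19] -> [7, 12, 13, 19]

Final sorted array: [7, 12, 13, 19]

The merge sort proceeds by recursively splitting the array and merging sorted halves.
After all merges, the sorted array is [7, 12, 13, 19].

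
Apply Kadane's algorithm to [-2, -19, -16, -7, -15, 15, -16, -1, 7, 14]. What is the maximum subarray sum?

Using Kadane's algorithm on [-2, -19, -16, -7, -15, 15, -16, -1, 7, 14]:

Scanning through the array:
Position 1 (value -19): max_ending_here = -19, max_so_far = -2
Position 2 (value -16): max_ending_here = -16, max_so_far = -2
Position 3 (value -7): max_ending_here = -7, max_so_far = -2
Position 4 (value -15): max_ending_here = -15, max_so_far = -2
Position 5 (value 15): max_ending_here = 15, max_so_far = 15
Position 6 (value -16): max_ending_here = -1, max_so_far = 15
Position 7 (value -1): max_ending_here = -1, max_so_far = 15
Position 8 (value 7): max_ending_here = 7, max_so_far = 15
Position 9 (value 14): max_ending_here = 21, max_so_far = 21

Maximum subarray: [7, 14]
Maximum sum: 21

The maximum subarray is [7, 14] with sum 21. This subarray runs from index 8 to index 9.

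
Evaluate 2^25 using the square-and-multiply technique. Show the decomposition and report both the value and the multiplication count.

Computing 2^25 by squaring (build up from 2^1; each line after the first costs one multiplication):

2^1 = 2
2^2 = (2^1)^2 = 2^2 = 4
2^3 = 2 * 2^2 = 2 * 4 = 8
2^6 = (2^3)^2 = 8^2 = 64
2^12 = (2^6)^2 = 64^2 = 4096
2^24 = (2^12)^2 = 4096^2 = 16777216
2^25 = 2 * 2^24 = 2 * 16777216 = 33554432

Result: 33554432
Multiplications needed: 6 (6 lines after 2^1)

2^25 = 33554432. Using exponentiation by squaring, this requires 6 multiplications. The key idea: if the exponent is even, square the half-power; if odd, multiply by the base once.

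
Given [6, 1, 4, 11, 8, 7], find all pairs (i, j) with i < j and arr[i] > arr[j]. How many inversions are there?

Finding inversions in [6, 1, 4, 11, 8, 7]:

(0, 1): arr[0]=6 > arr[1]=1
(0, 2): arr[0]=6 > arr[2]=4
(3, 4): arr[3]=11 > arr[4]=8
(3, 5): arr[3]=11 > arr[5]=7
(4, 5): arr[4]=8 > arr[5]=7

Total inversions: 5

The array has 5 inversion(s): (0,1), (0,2), (3,4), (3,5), (4,5). Each pair (i,j) satisfies i < j and arr[i] > arr[j].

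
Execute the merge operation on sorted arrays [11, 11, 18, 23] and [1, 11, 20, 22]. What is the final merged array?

Merging process:

Compare 11 vs 1: take 1 from right. Merged: [1]
Compare 11 vs 11: take 11 from left. Merged: [1, 11]
Compare 11 vs 11: take 11 from left. Merged: [1, 11, 11]
Compare 18 vs 11: take 11 from right. Merged: [1, 11, 11, 11]
Compare 18 vs 20: take 18 from left. Merged: [1, 11, 11, 11, 18]
Compare 23 vs 20: take 20 from right. Merged: [1, 11, 11, 11, 18, 20]
Compare 23 vs 22: take 22 from right. Merged: [1, 11, 11, 11, 18, 20, 22]
Append remaining from left: [23]. Merged: [1, 11, 11, 11, 18, 20, 22, 23]

Final merged array: [1, 11, 11, 11, 18, 20, 22, 23]
Total comparisons: 7

The merged array is [1, 11, 11, 11, 18, 20, 22, 23], requiring 7 comparisons. The merge step runs in O(n) time where n is the total number of elements.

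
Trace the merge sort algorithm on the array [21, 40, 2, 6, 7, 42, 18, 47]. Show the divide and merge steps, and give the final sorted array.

Merge sort trace:

Split: [21, 40, 2, 6, 7, 42, 18, 47] -> [21, 40, 2, 6] and [7, 42, 18, 47]
  Split: [21, 40, 2, 6] -> [21, 40] and [2, 6]
    Split: [21, 40] -> [21] and [40]
    Merge: [21] + [40] -> [21, 40]
    Split: [2, 6] -> [2] and [6]
    Merge: [2] + [6] -> [2, 6]
  Merge: [21, 40] + [2, 6] -> [2, 6, 21, 40]
  Split: [7, 42, 18, 47] -> [7, 42] and [18, 47]
    Split: [7, 42] -> [7] and [42]
    Merge: [7] + [42] -> [7, 42]
    Split: [18, 47] -> [18] and [47]
    Merge: [18] + [47] -> [18, 47]
  Merge: [7, 42] + [18, 47] -> [7, 18, 42, 47]
Merge: [2, 6, 21, 40] + [7, 18, 42, 47] -> [2, 6, 7, 18, 21, 40, 42, 47]

Final sorted array: [2, 6, 7, 18, 21, 40, 42, 47]

The merge sort proceeds by recursively splitting the array and merging sorted halves.
After all merges, the sorted array is [2, 6, 7, 18, 21, 40, 42, 47].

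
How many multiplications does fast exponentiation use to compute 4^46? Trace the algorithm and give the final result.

Computing 4^46 by squaring (build up from 4^1; each line after the first costs one multiplication):

4^1 = 4
4^2 = (4^1)^2 = 4^2 = 16
4^4 = (4^2)^2 = 16^2 = 256
4^5 = 4 * 4^4 = 4 * 256 = 1024
4^10 = (4^5)^2 = 1024^2 = 1048576
4^11 = 4 * 4^10 = 4 * 1048576 = 4194304
4^22 = (4^11)^2 = 4194304^2 = 17592186044416
4^23 = 4 * 4^22 = 4 * 17592186044416 = 70368744177664
4^46 = (4^23)^2 = 70368744177664^2 = 4951760157141521099596496896

Result: 4951760157141521099596496896
Multiplications needed: 8 (8 lines after 4^1)

4^46 = 4951760157141521099596496896. Using exponentiation by squaring, this requires 8 multiplications. The key idea: if the exponent is even, square the half-power; if odd, multiply by the base once.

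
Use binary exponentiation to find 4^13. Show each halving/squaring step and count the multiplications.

Computing 4^13 by squaring (build up from 4^1; each line after the first costs one multiplication):

4^1 = 4
4^2 = (4^1)^2 = 4^2 = 16
4^3 = 4 * 4^2 = 4 * 16 = 64
4^6 = (4^3)^2 = 64^2 = 4096
4^12 = (4^6)^2 = 4096^2 = 16777216
4^13 = 4 * 4^12 = 4 * 16777216 = 67108864

Result: 67108864
Multiplications needed: 5 (5 lines after 4^1)

4^13 = 67108864. Using exponentiation by squaring, this requires 5 multiplications. The key idea: if the exponent is even, square the half-power; if odd, multiply by the base once.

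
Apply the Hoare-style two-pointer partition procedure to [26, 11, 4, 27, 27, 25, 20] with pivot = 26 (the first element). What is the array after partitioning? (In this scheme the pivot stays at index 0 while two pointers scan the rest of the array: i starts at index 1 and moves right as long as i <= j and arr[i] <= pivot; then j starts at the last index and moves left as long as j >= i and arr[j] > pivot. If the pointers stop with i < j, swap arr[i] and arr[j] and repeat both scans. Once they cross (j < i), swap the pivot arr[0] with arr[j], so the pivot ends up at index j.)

Hoare-style two-pointer partition with pivot = 26:

Initial array: [26, 11, 4, 27, 27, 25, 20]

Pointers start at i = 1, j = 6.
i stops at index 3 (arr[3]=27 > 26), j stops at index 6 (arr[6]=20 <= 26): swap arr[3] and arr[6], array becomes [26, 11, 4, 20, 27, 25, 27]
i stops at index 4 (arr[4]=27 > 26), j stops at index 5 (arr[5]=25 <= 26): swap arr[4] and arr[5], array becomes [26, 11, 4, 20, 25, 27, 27]
i ends at 5, j ends at 4: the pointers have crossed (j < i), so scanning stops.

Swap pivot arr[0] with arr[4] to place pivot at position 4: [25, 11, 4, 20, 26, 27, 27]
Pivot position: 4

After partitioning with pivot 26, the array becomes [25, 11, 4, 20, 26, 27, 27]. The pivot is placed at index 4. All elements to the left of the pivot are <= 26, and all elements to the right are > 26.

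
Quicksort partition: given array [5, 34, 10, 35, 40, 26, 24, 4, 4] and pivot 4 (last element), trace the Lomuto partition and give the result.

Lomuto partition with pivot = 4:

Initial array: [5, 34, 10, 35, 40, 26, 24, 4, 4]

arr[0]=5 > 4: no swap
arr[1]=34 > 4: no swap
arr[2]=10 > 4: no swap
arr[3]=35 > 4: no swap
arr[4]=40 > 4: no swap
arr[5]=26 > 4: no swap
arr[6]=24 > 4: no swap
arr[7]=4 <= 4: swap with position 0, array becomes [4, 34, 10, 35, 40, 26, 24, 5, 4]

Place pivot at position 1: [4, 4, 10, 35, 40, 26, 24, 5, 34]
Pivot position: 1

After partitioning with pivot 4, the array becomes [4, 4, 10, 35, 40, 26, 24, 5, 34]. The pivot is placed at index 1. All elements to the left of the pivot are <= 4, and all elements to the right are > 4.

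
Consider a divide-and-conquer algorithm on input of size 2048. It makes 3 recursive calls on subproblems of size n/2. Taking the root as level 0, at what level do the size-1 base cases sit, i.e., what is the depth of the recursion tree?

For divide and conquer with division factor 2:

Problem sizes at each level:
Level 0: 2048
Level 1: 1024
Level 2: 512
Level 3: 256
Level 4: 128
Level 5: 64
Level 6: 32
Level 7: 16
Level 8: 8
Level 9: 4
Level 10: 2
Level 11: 1

The root is level 0 and the size-1 base case is level 11 (the tree spans levels 0 through 11, i.e. 12 levels counting the root), so the depth is the number of divisions: log_2(2048) = 11

The recursion tree depth is log_2(2048) = 11. At each level, the problem size is divided by 2, so it takes 11 divisions to reduce to a base case of size 1. The algorithm makes 3 recursive calls at each level.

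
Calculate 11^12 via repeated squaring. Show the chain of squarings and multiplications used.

Computing 11^12 by squaring (build up from 11^1; each line after the first costs one multiplication):

11^1 = 11
11^2 = (11^1)^2 = 11^2 = 121
11^3 = 11 * 11^2 = 11 * 121 = 1331
11^6 = (11^3)^2 = 1331^2 = 1771561
11^12 = (11^6)^2 = 1771561^2 = 3138428376721

Result: 3138428376721
Multiplications needed: 4 (4 lines after 11^1)

11^12 = 3138428376721. Using exponentiation by squaring, this requires 4 multiplications. The key idea: if the exponent is even, square the half-power; if odd, multiply by the base once.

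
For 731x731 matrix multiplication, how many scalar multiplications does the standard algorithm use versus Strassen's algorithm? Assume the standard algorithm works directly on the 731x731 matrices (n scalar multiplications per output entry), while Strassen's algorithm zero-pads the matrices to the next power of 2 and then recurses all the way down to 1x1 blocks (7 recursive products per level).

Matrix multiplication for 731x731 matrices:

Strassen's algorithm requires power-of-2 dimensions. Pad 731x731 to 1024x1024 (next power of 2).

Standard algorithm: 731^3 = 390617891 multiplications
Strassen's algorithm: 7^(log2(1024)) = 7^10 = 282475249 multiplications
Savings: 390617891 - 282475249 = 108142642 multiplications

Standard: 390617891 multiplications (731^3). Strassen: 282475249 multiplications (7^10, after padding to 1024x1024). Strassen reduces 8 recursive multiplications to 7 at each level.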